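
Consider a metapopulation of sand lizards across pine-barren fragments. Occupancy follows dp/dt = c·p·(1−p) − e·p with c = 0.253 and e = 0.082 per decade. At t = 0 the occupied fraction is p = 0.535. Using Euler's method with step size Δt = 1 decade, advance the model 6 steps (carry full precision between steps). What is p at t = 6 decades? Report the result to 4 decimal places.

Update rule: p ← p + [c·p·(1−p) − e·p]·Δt with Δt = 1.
t = 1: p = 0.53500 + (+0.01907) = 0.55407
t = 2: p = 0.55407 + (+0.01708) = 0.57115
t = 3: p = 0.57115 + (+0.01514) = 0.58628
t = 4: p = 0.58628 + (+0.01329) = 0.59957
t = 5: p = 0.59957 + (+0.01158) = 0.61115
t = 6: p = 0.61115 + (+0.01001) = 0.62116

0.6212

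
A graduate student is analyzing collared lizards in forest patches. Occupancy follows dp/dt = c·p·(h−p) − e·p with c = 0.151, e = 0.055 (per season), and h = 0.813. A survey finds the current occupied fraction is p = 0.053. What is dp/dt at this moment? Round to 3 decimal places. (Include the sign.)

0.003

Colonization term: c·p·(h−p) = 0.151×0.053×0.7600 = 0.00608.
Extinction term: e·p = 0.00292.
dp/dt = 0.00608 − 0.00292 = 0.00317.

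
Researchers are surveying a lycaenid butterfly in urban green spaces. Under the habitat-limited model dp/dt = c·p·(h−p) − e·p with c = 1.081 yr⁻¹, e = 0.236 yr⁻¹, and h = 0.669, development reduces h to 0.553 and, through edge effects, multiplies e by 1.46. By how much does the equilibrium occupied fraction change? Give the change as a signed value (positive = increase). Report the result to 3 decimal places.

-0.216

Before: p* = h − e/c = 0.669 − 0.236/1.081 = 0.669 − 0.2183 = 0.4507.
After: c = 1.081, e = 0.34456, h = 0.553; p* = 0.553 − 0.34456/1.081 = 0.2343.
Δp* = 0.2343 − 0.4507 = -0.2164.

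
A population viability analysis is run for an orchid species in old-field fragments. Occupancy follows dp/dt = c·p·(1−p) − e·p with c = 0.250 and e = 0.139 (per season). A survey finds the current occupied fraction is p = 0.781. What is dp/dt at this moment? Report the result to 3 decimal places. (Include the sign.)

-0.066

Colonization term: c·p·(1−p) = 0.250×0.781×0.2190 = 0.04276.
Extinction term: e·p = 0.10856.
dp/dt = 0.04276 − 0.10856 = -0.06580.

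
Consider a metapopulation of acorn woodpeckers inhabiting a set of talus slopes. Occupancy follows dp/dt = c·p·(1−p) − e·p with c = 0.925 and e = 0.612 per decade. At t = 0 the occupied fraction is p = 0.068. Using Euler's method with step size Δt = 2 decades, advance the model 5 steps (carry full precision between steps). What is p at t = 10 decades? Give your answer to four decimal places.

0.2909

Update rule: p ← p + [c·p·(1−p) − e·p]·Δt with Δt = 2.
t = 2: p = 0.06800 + (+0.03401) = 0.10201
t = 4: p = 0.10201 + (+0.04461) = 0.14662
t = 6: p = 0.14662 + (+0.05201) = 0.19864
t = 8: p = 0.19864 + (+0.05135) = 0.24999
t = 10: p = 0.24999 + (+0.04088) = 0.29087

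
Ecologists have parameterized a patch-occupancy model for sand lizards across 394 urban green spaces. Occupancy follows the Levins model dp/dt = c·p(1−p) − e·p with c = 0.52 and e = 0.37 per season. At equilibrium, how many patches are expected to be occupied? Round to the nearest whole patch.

p* = 1 − e/c = 1 − 0.37/0.52 = 0.2885.
Expected occupied patches = N × p* = 394 × 0.2885 = 113.65 ≈ 114.

114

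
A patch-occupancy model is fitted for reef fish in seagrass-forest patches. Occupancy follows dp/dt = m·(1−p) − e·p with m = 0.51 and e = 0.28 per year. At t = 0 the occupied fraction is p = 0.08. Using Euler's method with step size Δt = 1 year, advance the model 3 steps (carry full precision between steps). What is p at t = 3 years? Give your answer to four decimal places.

0.6403

Update rule: p ← p + [m·(1−p) − e·p]·Δt with Δt = 1.
step 1: Δp = +0.44680, p = 0.52680
step 2: Δp = +0.09383, p = 0.62063
step 3: Δp = +0.01970, p = 0.64033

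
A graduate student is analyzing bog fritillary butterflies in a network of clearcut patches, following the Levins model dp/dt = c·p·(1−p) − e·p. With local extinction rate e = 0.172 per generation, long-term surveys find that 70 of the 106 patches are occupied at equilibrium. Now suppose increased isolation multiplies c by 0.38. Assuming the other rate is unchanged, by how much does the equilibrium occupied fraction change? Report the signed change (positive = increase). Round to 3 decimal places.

-0.554

Observed p* = 70/106 = 0.66038.
Balance c(1−p*) = e gives c = e/(1 − 0.66038) = 0.172/0.33962 = 0.50645.
New p* = 1 − e/c = 1 − 0.17200/0.19245 = 0.10626.
Δp* = 0.10626 − 0.66038 = -0.55412.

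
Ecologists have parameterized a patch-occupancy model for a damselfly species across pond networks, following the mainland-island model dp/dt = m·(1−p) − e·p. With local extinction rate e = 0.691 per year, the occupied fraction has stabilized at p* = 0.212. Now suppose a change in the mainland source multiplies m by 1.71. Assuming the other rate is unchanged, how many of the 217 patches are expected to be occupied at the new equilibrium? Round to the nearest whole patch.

Balance m(1−p*) = e·p* gives m = e·p*/(1−p*) = 0.691×0.21200/0.78800 = 0.18590.
New p* = m/(m+e) = 0.31789/(0.31789+0.69100) = 0.31509.
Expected occupied = 217 × 0.31509 = 68.37 ≈ 68.

68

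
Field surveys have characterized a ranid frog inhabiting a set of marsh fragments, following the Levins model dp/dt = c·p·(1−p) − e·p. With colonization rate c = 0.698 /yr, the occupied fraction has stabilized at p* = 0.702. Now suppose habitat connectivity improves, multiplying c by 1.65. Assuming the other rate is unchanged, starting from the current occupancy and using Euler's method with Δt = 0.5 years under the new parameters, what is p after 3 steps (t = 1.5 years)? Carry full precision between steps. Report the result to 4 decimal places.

Balance c(1−p*) = e gives e = 0.698×(1 − 0.70200) = 0.20800.
Starting from p₀ = 0.70200; update p ← p + (dp/dt)·Δt with the new parameters.
step 1: Δp = +0.04746, p = 0.74946
step 2: Δp = +0.03018, p = 0.77964
step 3: Δp = +0.01785, p = 0.79749

0.7975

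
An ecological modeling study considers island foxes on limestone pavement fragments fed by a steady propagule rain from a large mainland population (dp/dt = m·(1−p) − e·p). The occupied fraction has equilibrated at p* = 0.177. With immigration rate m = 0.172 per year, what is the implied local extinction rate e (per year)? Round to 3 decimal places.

0.800

At equilibrium m(1−p*) = e·p*, so e = m(1−p*)/p*.
e = 0.172 × 0.8230 / 0.177 = 0.7998.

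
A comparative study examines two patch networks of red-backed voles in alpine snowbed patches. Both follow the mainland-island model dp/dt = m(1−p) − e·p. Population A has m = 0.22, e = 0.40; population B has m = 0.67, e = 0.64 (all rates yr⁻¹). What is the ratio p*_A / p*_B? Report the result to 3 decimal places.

0.694

A: p*_A = m/(m+e) = 0.22/0.6200 = 0.3548.
B: p*_B = 0.67/1.3100 = 0.5115.
p*_A / p*_B = 0.3548/0.5115 = 0.6938.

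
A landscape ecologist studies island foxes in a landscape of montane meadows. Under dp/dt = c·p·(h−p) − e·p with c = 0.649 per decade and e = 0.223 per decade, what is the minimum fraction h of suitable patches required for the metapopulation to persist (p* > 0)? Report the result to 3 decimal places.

p* = h − e/c is positive only when h > e/c.
h_min = e/c = 0.223/0.649 = 0.3436.

0.344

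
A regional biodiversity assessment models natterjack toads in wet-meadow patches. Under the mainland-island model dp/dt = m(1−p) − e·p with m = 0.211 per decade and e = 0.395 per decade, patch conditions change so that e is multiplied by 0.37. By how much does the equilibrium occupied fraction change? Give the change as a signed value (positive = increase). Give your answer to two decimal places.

0.24

Before: p* = 0.211/(0.211+0.395) = 0.3482.
After: m = 0.211, e = 0.14615; p* = 0.211/0.3571 = 0.5908.
Δp* = 0.5908 − 0.3482 = +0.2426.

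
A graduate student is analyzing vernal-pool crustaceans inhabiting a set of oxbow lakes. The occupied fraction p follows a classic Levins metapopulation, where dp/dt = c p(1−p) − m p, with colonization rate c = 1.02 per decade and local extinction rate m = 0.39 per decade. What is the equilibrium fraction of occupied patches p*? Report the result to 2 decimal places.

0.62

Setting dp/dt = 0 and dividing through by p* gives c·(1−p*) = m.
So p* = 1 − m/c = 1 − 0.39/1.02 = 1 − 0.3824 = 0.6176.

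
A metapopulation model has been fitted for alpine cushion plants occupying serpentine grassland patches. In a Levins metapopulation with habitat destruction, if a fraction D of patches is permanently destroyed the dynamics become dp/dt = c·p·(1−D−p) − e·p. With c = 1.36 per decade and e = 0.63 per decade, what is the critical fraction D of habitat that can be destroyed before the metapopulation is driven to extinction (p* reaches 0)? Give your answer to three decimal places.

The nontrivial equilibrium is p* = (1−D) − e/c; extinction occurs when this hits zero.
So D_crit = 1 − e/c = 1 − 0.63/1.36 = 1 − 0.4632 = 0.5368.
This equals the undisturbed p*, a classic result of Lande's extension.

0.537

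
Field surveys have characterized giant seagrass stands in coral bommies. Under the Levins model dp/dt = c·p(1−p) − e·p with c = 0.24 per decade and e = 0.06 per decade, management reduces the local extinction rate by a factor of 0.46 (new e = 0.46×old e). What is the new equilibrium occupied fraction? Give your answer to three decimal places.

0.885

Before: p* = 1 − 0.06/0.24 = 0.7500.
After the change, c = 0.24, e = 0.0276, so p* = 1 − 0.0276/0.24 = 0.8850.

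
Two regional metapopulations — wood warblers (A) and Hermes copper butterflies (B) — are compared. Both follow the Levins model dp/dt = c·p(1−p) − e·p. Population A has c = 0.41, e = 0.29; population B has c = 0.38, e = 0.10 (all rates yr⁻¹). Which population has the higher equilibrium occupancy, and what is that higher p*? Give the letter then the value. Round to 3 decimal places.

B, 0.737

A: p*_A = 1 − 0.29/0.41 = 0.2927.
B: p*_B = 1 − 0.10/0.38 = 0.7368.
B is higher at 0.7368.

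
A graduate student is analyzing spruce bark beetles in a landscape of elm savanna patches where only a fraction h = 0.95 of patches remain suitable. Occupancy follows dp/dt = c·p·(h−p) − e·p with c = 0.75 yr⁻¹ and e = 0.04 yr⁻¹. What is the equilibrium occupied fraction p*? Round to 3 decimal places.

Setting dp/dt = 0 and dividing by p* gives c·(h−p*) = e.
So p* = h − e/c = 0.95 − 0.04/0.75 = 0.95 − 0.0533 = 0.8967.

0.897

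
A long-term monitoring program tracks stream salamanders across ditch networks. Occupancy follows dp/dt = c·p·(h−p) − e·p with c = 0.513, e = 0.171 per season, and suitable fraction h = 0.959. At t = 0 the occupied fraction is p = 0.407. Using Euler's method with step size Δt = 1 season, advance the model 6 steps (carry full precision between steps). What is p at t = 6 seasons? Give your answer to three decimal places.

Update rule: p ← p + [c·p·(h−p) − e·p]·Δt with Δt = 1.
  1  |  dp/dt·Δt = +0.045656  |  p_1 = 0.452656
  2  |  dp/dt·Δt = +0.040175  |  p_2 = 0.492831
  3  |  dp/dt·Δt = +0.033584  |  p_3 = 0.526415
  4  |  dp/dt·Δt = +0.026803  |  p_4 = 0.553218
  5  |  dp/dt·Δt = +0.020561  |  p_5 = 0.573779
  6  |  dp/dt·Δt = +0.015273  |  p_6 = 0.589052

0.589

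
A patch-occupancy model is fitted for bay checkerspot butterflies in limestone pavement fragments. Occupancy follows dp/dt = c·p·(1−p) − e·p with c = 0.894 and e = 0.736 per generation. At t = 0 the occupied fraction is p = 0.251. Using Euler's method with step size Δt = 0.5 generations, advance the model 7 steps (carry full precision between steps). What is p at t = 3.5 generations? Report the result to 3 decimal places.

0.211

Update rule: p ← p + [c·p·(1−p) − e·p]·Δt with Δt = 0.5.
t = 0.5: p = 0.25100 + (-0.00833) = 0.24267
t = 1: p = 0.24267 + (-0.00715) = 0.23552
t = 1.5: p = 0.23552 + (-0.00619) = 0.22933
t = 2: p = 0.22933 + (-0.00539) = 0.22394
t = 2.5: p = 0.22394 + (-0.00472) = 0.21921
t = 3: p = 0.21921 + (-0.00416) = 0.21505
t = 3.5: p = 0.21505 + (-0.00368) = 0.21137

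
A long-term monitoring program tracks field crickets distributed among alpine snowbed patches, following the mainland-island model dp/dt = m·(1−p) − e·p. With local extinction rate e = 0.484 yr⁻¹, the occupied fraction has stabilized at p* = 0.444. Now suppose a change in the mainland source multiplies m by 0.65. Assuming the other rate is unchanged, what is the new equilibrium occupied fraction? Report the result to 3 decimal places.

0.342

Balance m(1−p*) = e·p* gives m = e·p*/(1−p*) = 0.484×0.44400/0.55600 = 0.38650.
New p* = m/(m+e) = 0.25123/(0.25123+0.48400) = 0.34170.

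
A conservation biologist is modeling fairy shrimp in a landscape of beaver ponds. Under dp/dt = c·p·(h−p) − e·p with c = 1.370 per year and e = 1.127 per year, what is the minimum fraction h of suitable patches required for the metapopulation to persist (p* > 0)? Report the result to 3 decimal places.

p* = h − e/c is positive only when h > e/c.
h_min = e/c = 1.127/1.370 = 0.8226.

0.823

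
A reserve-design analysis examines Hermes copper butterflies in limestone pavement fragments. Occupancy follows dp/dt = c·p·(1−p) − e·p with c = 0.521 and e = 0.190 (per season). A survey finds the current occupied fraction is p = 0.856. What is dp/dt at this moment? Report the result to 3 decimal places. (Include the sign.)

-0.098

Colonization term: c·p·(1−p) = 0.521×0.856×0.1440 = 0.06422.
Extinction term: e·p = 0.16264.
dp/dt = 0.06422 − 0.16264 = -0.09842.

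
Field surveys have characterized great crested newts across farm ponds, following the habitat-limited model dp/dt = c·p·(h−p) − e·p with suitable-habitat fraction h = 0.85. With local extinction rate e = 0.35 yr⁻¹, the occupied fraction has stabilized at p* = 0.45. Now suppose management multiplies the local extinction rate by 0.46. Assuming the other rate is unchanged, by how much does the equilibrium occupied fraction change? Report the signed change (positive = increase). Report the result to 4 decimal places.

Balance c(h−p*) = e gives c = e/(0.85 − 0.45000) = 0.35/0.40000 = 0.87500.
New p* = 0.85 − e/c = 0.85 − 0.16100/0.87500 = 0.66600.
Δp* = 0.66600 − 0.45000 = +0.21600.

0.2160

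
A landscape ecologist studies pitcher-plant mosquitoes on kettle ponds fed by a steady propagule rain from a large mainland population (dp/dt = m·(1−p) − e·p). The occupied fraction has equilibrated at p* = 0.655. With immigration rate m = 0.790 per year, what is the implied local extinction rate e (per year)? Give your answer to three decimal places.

0.416

At equilibrium m(1−p*) = e·p*, so e = m(1−p*)/p*.
e = 0.790 × 0.3450 / 0.655 = 0.4161.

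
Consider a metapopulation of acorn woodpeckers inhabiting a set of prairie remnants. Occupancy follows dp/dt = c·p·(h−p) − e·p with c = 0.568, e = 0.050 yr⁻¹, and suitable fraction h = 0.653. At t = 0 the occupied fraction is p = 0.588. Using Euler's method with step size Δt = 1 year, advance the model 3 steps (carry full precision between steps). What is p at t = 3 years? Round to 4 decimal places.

Update rule: p ← p + [c·p·(h−p) − e·p]·Δt with Δt = 1.
step 1: Δp = -0.00769, p = 0.58031
step 2: Δp = -0.00506, p = 0.57525
step 3: Δp = -0.00336, p = 0.57189

0.5719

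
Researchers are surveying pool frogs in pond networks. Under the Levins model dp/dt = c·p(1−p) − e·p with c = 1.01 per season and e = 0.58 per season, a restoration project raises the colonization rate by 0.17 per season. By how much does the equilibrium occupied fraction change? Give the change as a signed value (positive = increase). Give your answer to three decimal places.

0.083

Before: p* = 1 − 0.58/1.01 = 0.4257.
After the change, c = 1.18, e = 0.58, so p* = 1 − 0.58/1.18 = 0.5085.
Δp* = 0.5085 − 0.4257 = +0.0827.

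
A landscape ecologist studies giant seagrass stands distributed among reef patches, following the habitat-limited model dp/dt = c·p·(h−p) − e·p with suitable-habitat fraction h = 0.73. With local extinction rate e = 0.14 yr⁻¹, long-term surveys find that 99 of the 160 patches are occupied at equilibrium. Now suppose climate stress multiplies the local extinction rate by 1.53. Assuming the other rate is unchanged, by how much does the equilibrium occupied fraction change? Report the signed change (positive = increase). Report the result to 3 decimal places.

-0.059

Observed p* = 99/160 = 0.61875.
Balance c(h−p*) = e gives c = e/(0.73 − 0.61875) = 0.14/0.11125 = 1.25843.
New p* = 0.73 − e/c = 0.73 − 0.21420/1.25843 = 0.55979.
Δp* = 0.55979 − 0.61875 = -0.05896.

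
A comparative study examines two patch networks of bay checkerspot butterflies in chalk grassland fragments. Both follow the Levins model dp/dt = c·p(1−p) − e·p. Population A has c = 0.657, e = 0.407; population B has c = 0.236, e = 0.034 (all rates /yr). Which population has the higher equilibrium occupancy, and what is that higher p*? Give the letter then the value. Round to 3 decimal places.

B, 0.856

A: p*_A = 1 − 0.407/0.657 = 0.3805.
B: p*_B = 1 − 0.034/0.236 = 0.8559.
B is higher at 0.8559.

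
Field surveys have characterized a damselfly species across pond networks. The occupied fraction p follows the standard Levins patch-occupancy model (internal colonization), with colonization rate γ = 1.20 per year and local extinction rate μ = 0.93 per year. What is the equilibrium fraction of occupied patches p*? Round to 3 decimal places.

0.225

Setting dp/dt = 0 and dividing through by p* gives γ·(1−p*) = μ.
So p* = 1 − μ/γ = 1 − 0.93/1.20 = 1 − 0.7750 = 0.2250.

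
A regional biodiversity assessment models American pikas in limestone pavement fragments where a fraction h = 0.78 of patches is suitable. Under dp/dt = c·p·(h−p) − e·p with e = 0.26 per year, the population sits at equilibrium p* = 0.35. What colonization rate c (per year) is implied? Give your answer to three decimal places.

0.605

At equilibrium c(h−p*) = e, so c = e/(h−p*).
c = 0.26/(0.78 − 0.35) = 0.26/0.4300 = 0.6047.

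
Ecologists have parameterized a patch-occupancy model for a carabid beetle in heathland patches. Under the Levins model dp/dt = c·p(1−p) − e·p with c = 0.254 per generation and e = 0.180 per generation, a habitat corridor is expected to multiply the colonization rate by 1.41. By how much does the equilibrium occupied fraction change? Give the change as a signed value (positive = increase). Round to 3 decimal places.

0.206

Before: p* = 1 − 0.180/0.254 = 0.2913.
After the change, c = 0.35814, e = 0.18, so p* = 1 − 0.18/0.35814 = 0.4974.
Δp* = 0.4974 − 0.2913 = +0.2061.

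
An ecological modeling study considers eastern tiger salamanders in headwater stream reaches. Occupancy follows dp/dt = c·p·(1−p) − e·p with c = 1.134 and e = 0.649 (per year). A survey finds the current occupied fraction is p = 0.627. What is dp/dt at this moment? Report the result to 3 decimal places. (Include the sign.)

-0.142

Colonization term: c·p·(1−p) = 1.134×0.627×0.3730 = 0.26521.
Extinction term: e·p = 0.40692.
dp/dt = 0.26521 − 0.40692 = -0.14171.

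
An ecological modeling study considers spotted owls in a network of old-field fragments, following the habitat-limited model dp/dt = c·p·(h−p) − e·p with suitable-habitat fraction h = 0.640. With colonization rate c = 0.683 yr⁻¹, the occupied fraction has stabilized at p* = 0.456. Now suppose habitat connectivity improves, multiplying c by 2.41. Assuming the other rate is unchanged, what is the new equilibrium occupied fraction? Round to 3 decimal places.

Balance c(h−p*) = e gives e = 0.683×(0.64 − 0.45600) = 0.12567.
New p* = 0.64 − e/c = 0.64 − 0.12567/1.64603 = 0.56365.

0.564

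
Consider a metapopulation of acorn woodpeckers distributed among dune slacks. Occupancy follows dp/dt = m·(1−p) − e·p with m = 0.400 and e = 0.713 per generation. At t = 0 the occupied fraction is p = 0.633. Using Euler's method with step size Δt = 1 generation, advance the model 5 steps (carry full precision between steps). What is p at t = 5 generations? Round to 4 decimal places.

Update rule: p ← p + [m·(1−p) − e·p]·Δt with Δt = 1.
p: 0.63300 → 0.32847  (Δp = -0.30453)
p: 0.32847 → 0.36288  (Δp = +0.03441)
p: 0.36288 → 0.35899  (Δp = -0.00389)
p: 0.35899 → 0.35943  (Δp = +0.00044)
p: 0.35943 → 0.35938  (Δp = -0.00005)

0.3594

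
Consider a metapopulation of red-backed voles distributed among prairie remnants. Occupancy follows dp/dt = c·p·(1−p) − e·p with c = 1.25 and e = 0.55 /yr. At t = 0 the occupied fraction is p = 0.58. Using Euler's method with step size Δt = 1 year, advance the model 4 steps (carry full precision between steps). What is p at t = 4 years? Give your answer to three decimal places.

0.560

Update rule: p ← p + [c·p·(1−p) − e·p]·Δt with Δt = 1.
t = 1: p = 0.58000 + (-0.01450) = 0.56550
t = 2: p = 0.56550 + (-0.00389) = 0.56161
t = 3: p = 0.56161 + (-0.00113) = 0.56048
t = 4: p = 0.56048 + (-0.00034) = 0.56014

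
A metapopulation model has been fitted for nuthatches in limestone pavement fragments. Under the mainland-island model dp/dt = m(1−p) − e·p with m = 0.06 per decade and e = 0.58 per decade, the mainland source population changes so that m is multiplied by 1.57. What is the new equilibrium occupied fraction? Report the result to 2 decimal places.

0.14

Before: p* = 0.06/(0.06+0.58) = 0.0938.
After: m = 0.0942, e = 0.58; p* = 0.0942/0.6742 = 0.1397.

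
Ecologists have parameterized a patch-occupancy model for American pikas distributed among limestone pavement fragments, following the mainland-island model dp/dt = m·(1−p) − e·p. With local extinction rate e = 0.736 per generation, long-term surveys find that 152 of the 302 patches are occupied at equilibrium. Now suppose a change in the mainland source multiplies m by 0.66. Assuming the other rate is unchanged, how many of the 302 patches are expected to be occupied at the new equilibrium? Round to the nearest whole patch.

121

Observed p* = 152/302 = 0.50331.
Balance m(1−p*) = e·p* gives m = e·p*/(1−p*) = 0.736×0.50331/0.49669 = 0.74581.
New p* = m/(m+e) = 0.49223/(0.49223+0.73600) = 0.40076.
Expected occupied = 302 × 0.40076 = 121.03 ≈ 121.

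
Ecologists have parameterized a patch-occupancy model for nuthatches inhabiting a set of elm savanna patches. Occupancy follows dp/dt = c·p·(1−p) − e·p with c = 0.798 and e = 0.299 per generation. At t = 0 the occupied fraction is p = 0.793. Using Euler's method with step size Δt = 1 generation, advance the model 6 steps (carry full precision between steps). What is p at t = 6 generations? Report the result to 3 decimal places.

Update rule: p ← p + [c·p·(1−p) − e·p]·Δt with Δt = 1.
t = 1: p = 0.79300 + (-0.10611) = 0.68689
t = 2: p = 0.68689 + (-0.03375) = 0.65314
t = 3: p = 0.65314 + (-0.01450) = 0.63863
t = 4: p = 0.63863 + (-0.00679) = 0.63185
t = 5: p = 0.63185 + (-0.00329) = 0.62855
t = 6: p = 0.62855 + (-0.00162) = 0.62693

0.627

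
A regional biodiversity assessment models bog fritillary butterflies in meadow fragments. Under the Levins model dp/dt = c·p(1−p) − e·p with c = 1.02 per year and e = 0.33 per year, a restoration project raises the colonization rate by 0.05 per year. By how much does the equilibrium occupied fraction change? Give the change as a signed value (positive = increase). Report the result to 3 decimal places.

0.015

Before: p* = 1 − 0.33/1.02 = 0.6765.
After the change, c = 1.07, e = 0.33, so p* = 1 − 0.33/1.07 = 0.6916.
Δp* = 0.6916 − 0.6765 = +0.0151.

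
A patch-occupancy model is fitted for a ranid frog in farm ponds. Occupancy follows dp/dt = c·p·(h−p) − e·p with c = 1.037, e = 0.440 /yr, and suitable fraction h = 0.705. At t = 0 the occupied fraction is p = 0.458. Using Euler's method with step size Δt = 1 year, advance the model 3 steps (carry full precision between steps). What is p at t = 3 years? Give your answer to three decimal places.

Update rule: p ← p + [c·p·(h−p) − e·p]·Δt with Δt = 1.
step 1: Δp = -0.08421, p = 0.37379
step 2: Δp = -0.03608, p = 0.33771
step 3: Δp = -0.01996, p = 0.31774

0.318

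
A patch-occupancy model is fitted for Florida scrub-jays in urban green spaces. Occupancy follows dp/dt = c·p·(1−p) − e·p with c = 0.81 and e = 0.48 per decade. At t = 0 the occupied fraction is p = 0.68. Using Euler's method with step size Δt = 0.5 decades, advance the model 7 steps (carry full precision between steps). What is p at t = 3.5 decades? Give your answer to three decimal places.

0.455

Update rule: p ← p + [c·p·(1−p) − e·p]·Δt with Δt = 0.5.
  1  |  dp/dt·Δt = -0.075072  |  p_1 = 0.604928
  2  |  dp/dt·Δt = -0.048392  |  p_2 = 0.556536
  3  |  dp/dt·Δt = -0.033613  |  p_3 = 0.522923
  4  |  dp/dt·Δt = -0.024464  |  p_4 = 0.498459
  5  |  dp/dt·Δt = -0.018381  |  p_5 = 0.480078
  6  |  dp/dt·Δt = -0.014129  |  p_6 = 0.465948
  7  |  dp/dt·Δt = -0.011047  |  p_7 = 0.454901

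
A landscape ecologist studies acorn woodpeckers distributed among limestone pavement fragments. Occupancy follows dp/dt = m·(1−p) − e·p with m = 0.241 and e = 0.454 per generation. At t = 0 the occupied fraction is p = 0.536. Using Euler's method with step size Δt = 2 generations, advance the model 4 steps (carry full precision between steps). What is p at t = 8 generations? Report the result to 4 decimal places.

0.3511

Update rule: p ← p + [m·(1−p) − e·p]·Δt with Δt = 2.
  1  |  dp/dt·Δt = -0.263040  |  p_1 = 0.272960
  2  |  dp/dt·Δt = +0.102586  |  p_2 = 0.375546
  3  |  dp/dt·Δt = -0.040008  |  p_3 = 0.335537
  4  |  dp/dt·Δt = +0.015603  |  p_4 = 0.351140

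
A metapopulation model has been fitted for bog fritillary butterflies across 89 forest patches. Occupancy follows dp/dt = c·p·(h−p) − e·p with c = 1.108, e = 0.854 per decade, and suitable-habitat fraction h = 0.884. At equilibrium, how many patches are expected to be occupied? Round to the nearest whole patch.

p* = h − e/c = 0.884 − 0.7708 = 0.1132.
Expected occupied patches = N × p* = 89 × 0.1132 = 10.08 ≈ 10.

10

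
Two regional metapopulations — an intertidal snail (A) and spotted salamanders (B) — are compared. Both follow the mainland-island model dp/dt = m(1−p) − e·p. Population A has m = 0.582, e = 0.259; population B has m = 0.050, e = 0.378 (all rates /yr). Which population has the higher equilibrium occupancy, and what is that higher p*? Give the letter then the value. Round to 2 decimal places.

A, 0.69

A: p*_A = m/(m+e) = 0.582/0.8410 = 0.6920.
B: p*_B = 0.050/0.4280 = 0.1168.
A is higher at 0.6920.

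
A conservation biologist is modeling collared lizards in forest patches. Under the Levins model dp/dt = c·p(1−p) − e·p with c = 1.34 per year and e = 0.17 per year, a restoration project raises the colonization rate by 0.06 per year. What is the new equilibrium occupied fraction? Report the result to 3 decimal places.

Before: p* = 1 − 0.17/1.34 = 0.8731.
After the change, c = 1.4, e = 0.17, so p* = 1 − 0.17/1.4 = 0.8786.

0.879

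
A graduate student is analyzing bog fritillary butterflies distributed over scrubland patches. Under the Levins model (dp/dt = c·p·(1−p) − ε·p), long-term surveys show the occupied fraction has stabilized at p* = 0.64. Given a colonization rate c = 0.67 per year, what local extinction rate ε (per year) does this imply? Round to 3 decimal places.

At equilibrium c(1−p*) = ε.
ε = 0.67 × (1 − 0.64) = 0.67 × 0.3600 = 0.2412.

0.241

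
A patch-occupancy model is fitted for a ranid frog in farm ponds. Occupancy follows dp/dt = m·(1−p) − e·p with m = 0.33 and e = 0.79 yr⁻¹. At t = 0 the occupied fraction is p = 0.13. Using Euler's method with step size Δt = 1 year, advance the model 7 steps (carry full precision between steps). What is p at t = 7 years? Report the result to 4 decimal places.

Update rule: p ← p + [m·(1−p) − e·p]·Δt with Δt = 1.
  1  |  dp/dt·Δt = +0.184400  |  p_1 = 0.314400
  2  |  dp/dt·Δt = -0.022128  |  p_2 = 0.292272
  3  |  dp/dt·Δt = +0.002655  |  p_3 = 0.294927
  4  |  dp/dt·Δt = -0.000319  |  p_4 = 0.294609
  5  |  dp/dt·Δt = +0.000038  |  p_5 = 0.294647
  6  |  dp/dt·Δt = -0.000005  |  p_6 = 0.294642
  7  |  dp/dt·Δt = +0.000001  |  p_7 = 0.294643

0.2946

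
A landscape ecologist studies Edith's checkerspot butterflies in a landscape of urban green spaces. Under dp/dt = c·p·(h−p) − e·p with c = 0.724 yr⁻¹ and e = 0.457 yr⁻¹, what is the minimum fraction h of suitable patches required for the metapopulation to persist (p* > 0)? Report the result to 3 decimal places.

0.631

p* = h − e/c is positive only when h > e/c.
h_min = e/c = 0.457/0.724 = 0.6312.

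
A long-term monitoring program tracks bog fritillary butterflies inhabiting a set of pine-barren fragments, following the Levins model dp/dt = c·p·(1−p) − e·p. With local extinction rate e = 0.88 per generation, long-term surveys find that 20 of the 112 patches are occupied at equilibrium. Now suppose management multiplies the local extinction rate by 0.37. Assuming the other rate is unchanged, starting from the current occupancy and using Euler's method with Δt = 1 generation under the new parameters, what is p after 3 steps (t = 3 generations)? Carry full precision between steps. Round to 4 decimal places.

Observed p* = 20/112 = 0.17857.
Balance c(1−p*) = e gives c = e/(1 − 0.17857) = 0.88/0.82143 = 1.07130.
Starting from p₀ = 0.17857; update p ← p + (dp/dt)·Δt with the new parameters.
p: 0.17857 → 0.27757  (Δp = +0.09900)
p: 0.27757 → 0.40202  (Δp = +0.12445)
p: 0.40202 → 0.52866  (Δp = +0.12664)

0.5287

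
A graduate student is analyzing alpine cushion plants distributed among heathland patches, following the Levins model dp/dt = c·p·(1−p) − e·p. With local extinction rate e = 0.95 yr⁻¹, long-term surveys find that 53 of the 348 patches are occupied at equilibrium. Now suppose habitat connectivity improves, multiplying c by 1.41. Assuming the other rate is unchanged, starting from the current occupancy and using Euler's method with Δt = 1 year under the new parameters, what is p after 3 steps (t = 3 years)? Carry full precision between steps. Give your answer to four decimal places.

0.3282

Observed p* = 53/348 = 0.15230.
Balance c(1−p*) = e gives c = e/(1 − 0.15230) = 0.95/0.84770 = 1.12068.
Starting from p₀ = 0.15230; update p ← p + (dp/dt)·Δt with the new parameters.
t = 1: p = 0.15230 + (+0.05932) = 0.21162
t = 2: p = 0.21162 + (+0.06259) = 0.27421
t = 3: p = 0.27421 + (+0.05398) = 0.32819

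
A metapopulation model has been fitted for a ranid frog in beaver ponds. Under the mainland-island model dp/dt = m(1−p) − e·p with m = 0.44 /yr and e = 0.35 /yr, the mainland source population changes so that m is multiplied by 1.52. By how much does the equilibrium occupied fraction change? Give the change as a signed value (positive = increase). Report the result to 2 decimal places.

0.10

Before: p* = 0.44/(0.44+0.35) = 0.5570.
After: m = 0.6688, e = 0.35; p* = 0.6688/1.0188 = 0.6565.
Δp* = 0.6565 − 0.5570 = +0.0995.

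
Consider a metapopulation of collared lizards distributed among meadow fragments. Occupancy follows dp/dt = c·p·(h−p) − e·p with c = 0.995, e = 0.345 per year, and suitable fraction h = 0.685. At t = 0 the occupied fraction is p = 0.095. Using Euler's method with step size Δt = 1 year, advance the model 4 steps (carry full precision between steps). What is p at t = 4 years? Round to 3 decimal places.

0.200

Update rule: p ← p + [c·p·(h−p) − e·p]·Δt with Δt = 1.
step 1: Δp = +0.02299, p = 0.11799
step 2: Δp = +0.02586, p = 0.14386
step 3: Δp = +0.02783, p = 0.17168
step 4: Δp = +0.02846, p = 0.20014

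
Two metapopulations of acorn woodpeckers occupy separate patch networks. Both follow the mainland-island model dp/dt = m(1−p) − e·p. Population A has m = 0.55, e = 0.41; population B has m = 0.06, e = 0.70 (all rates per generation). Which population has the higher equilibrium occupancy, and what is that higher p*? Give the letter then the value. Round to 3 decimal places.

A, 0.573

A: p*_A = m/(m+e) = 0.55/0.9600 = 0.5729.
B: p*_B = 0.06/0.7600 = 0.0789.
A is higher at 0.5729.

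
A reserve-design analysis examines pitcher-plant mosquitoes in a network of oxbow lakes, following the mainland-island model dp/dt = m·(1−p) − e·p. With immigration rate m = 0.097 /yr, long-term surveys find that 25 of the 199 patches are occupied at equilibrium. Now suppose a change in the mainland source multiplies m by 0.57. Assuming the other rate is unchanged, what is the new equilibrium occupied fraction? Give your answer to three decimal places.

0.076

Observed p* = 25/199 = 0.12563.
Balance m(1−p*) = e·p* gives e = m(1−p*)/p* = 0.097×0.87437/0.12563 = 0.67511.
New p* = m/(m+e) = 0.05529/(0.05529+0.67511) = 0.07570.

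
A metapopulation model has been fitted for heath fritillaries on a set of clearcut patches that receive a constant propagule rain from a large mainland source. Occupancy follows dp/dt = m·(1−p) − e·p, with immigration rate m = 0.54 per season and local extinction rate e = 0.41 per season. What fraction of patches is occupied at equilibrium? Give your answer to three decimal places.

Setting dp/dt = 0: m − m·p* = e·p*, so m = (m+e)·p*.
p* = m/(m+e) = 0.54/(0.54+0.41) = 0.54/0.9500 = 0.5684.

0.568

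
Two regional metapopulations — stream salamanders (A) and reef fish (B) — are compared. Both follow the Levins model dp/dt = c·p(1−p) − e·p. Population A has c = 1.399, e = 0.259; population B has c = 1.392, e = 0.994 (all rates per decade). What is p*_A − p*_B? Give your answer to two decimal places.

A: p*_A = 1 − 0.259/1.399 = 0.8149.
B: p*_B = 1 − 0.994/1.392 = 0.2859.
p*_A − p*_B = 0.8149 − 0.2859 = 0.5289.

0.53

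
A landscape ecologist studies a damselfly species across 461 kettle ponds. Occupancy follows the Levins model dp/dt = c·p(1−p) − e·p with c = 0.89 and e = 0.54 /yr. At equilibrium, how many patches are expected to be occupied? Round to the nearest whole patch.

p* = 1 − e/c = 1 − 0.54/0.89 = 0.3933.
Expected occupied patches = N × p* = 461 × 0.3933 = 181.29 ≈ 181.

181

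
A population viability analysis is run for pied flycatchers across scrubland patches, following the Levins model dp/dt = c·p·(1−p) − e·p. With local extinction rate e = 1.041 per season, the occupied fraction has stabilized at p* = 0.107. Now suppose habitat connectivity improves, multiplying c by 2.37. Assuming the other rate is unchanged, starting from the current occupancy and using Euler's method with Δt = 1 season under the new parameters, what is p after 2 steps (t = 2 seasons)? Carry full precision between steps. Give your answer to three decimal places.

0.520

Balance c(1−p*) = e gives c = e/(1 − 0.10700) = 1.041/0.89300 = 1.16573.
Starting from p₀ = 0.10700; update p ← p + (dp/dt)·Δt with the new parameters.
t = 1: p = 0.10700 + (+0.15260) = 0.25960
t = 2: p = 0.25960 + (+0.26079) = 0.52039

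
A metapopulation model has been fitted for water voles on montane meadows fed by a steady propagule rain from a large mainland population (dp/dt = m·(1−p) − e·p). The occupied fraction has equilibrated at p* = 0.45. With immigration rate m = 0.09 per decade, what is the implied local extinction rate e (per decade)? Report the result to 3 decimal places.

0.110

At equilibrium m(1−p*) = e·p*, so e = m(1−p*)/p*.
e = 0.09 × 0.5500 / 0.45 = 0.1100.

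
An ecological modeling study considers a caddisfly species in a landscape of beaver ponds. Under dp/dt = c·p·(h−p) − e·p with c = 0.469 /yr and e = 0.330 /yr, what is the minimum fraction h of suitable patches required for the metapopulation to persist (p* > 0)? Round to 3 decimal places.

p* = h − e/c is positive only when h > e/c.
h_min = e/c = 0.330/0.469 = 0.7036.

0.704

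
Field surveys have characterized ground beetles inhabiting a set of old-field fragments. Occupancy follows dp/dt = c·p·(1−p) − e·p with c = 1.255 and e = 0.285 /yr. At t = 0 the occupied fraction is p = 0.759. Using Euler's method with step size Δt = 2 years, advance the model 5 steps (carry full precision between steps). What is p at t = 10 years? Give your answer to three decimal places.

Update rule: p ← p + [c·p·(1−p) − e·p]·Δt with Δt = 2.
p: 0.75900 → 0.78550  (Δp = +0.02650)
p: 0.78550 → 0.76068  (Δp = -0.02482)
p: 0.76068 → 0.78403  (Δp = +0.02335)
p: 0.78403 → 0.76214  (Δp = -0.02189)
p: 0.76214 → 0.78274  (Δp = +0.02059)

0.783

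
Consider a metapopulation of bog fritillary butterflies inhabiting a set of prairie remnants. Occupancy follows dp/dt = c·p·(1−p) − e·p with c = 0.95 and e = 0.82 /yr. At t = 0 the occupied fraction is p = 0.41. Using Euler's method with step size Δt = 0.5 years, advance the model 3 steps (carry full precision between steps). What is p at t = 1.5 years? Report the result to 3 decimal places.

Update rule: p ← p + [c·p·(1−p) − e·p]·Δt with Δt = 0.5.
  1  |  dp/dt·Δt = -0.053197  |  p_1 = 0.356803
  2  |  dp/dt·Δt = -0.037279  |  p_2 = 0.319523
  3  |  dp/dt·Δt = -0.027726  |  p_3 = 0.291797

0.292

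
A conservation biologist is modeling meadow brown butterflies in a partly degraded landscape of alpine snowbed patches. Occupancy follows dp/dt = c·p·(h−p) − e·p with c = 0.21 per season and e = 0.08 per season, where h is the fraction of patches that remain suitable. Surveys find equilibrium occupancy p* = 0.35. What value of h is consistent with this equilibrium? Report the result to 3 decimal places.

At equilibrium c(h−p*) = e, so h = p* + e/c.
h = 0.35 + 0.08/0.21 = 0.35 + 0.3810 = 0.7310.

0.731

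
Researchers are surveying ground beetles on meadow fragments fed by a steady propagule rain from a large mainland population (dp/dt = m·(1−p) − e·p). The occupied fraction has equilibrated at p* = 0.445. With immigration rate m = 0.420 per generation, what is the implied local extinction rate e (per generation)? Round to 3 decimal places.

At equilibrium m(1−p*) = e·p*, so e = m(1−p*)/p*.
e = 0.420 × 0.5550 / 0.445 = 0.5238.

0.524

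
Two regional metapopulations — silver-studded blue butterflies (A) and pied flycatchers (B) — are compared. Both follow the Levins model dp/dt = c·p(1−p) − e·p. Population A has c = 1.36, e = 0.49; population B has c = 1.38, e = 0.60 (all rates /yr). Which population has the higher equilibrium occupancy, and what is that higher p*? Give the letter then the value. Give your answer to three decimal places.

A, 0.640

A: p*_A = 1 − 0.49/1.36 = 0.6397.
B: p*_B = 1 − 0.60/1.38 = 0.5652.
A is higher at 0.6397.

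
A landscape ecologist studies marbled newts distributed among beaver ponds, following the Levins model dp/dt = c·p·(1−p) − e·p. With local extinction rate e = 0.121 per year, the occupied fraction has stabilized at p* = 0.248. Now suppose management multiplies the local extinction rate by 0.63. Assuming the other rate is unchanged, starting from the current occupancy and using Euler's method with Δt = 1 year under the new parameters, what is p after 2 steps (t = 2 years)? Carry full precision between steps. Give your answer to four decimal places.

0.2702

Balance c(1−p*) = e gives c = e/(1 − 0.24800) = 0.121/0.75200 = 0.16090.
Starting from p₀ = 0.24800; update p ← p + (dp/dt)·Δt with the new parameters.
t = 1: p = 0.24800 + (+0.01110) = 0.25910
t = 2: p = 0.25910 + (+0.01114) = 0.27024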